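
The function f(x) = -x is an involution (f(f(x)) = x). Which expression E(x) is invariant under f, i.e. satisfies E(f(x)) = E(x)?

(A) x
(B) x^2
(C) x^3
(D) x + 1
B

Replace x by f(x) = -x in each option and simplify. As a quick numerical cross-check, also compare E(3) with E(f(3)) = E(-3).

(A) x  ->  (-x) = -x; check: E(3) = 3 but E(-3) = -3.   [not invariant]
(B) x^2  ->  (-x)^2, which simplifies back to x^2; check: E(3) = 9, E(-3) = 9.   [invariant]
(C) x^3  ->  (-x)^3 = -x^3; check: E(3) = 27 but E(-3) = -27.   [not invariant]
(D) x + 1  ->  (-x) + 1 = 1 - x; check: E(3) = 4 but E(-3) = -2.   [not invariant]

Only (B) is unchanged. E is symmetric under swapping x with f(x) = -x, which is exactly what an involution does.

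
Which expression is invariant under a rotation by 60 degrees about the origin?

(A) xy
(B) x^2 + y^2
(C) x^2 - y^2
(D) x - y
B

A rotation by 60 degrees sends (x, y) to (x/2 - sqrt(3)y/2, sqrt(3)x/2 + y/2).
Substitute the transformed coordinates into each option and compare with the original:
(A) xy  ->  (x/2 - sqrt(3)y/2)(sqrt(3)x/2 + y/2) = sqrt(3)x^2/4 - xy/2 - sqrt(3)y^2/4   [differs from xy: not invariant]
(B) x^2 + y^2  ->  (x/2 - sqrt(3)y/2)^2 + (sqrt(3)x/2 + y/2)^2 = x^2 + y^2   [equals x^2 + y^2: invariant]
(C) x^2 - y^2  ->  (x/2 - sqrt(3)y/2)^2 - (sqrt(3)x/2 + y/2)^2 = -x^2/2 - sqrt(3)xy + y^2/2   [differs from x^2 - y^2: not invariant]
(D) x - y  ->  (x/2 - sqrt(3)y/2) - (sqrt(3)x/2 + y/2) = -sqrt(3)x/2 + x/2 - sqrt(3)y/2 - y/2   [differs from x - y: not invariant]

Only option (B), x^2 + y^2, is unchanged by the transformation.
Geometrically, x^2 + y^2 is the squared distance from the origin, which every rotation about the origin preserves.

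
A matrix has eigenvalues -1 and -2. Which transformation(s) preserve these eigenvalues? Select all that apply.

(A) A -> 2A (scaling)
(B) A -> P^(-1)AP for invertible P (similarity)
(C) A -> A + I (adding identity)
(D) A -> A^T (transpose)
B and D

Eigenvalues are preserved by:
1. Similarity transformations: A -> P^(-1)AP (same characteristic polynomial)
2. Transpose: A^T has the same eigenvalues as A

Eigenvalues are NOT preserved by:
- Adding identity: eigenvalues become -1+1, -2+1
- Scaling: eigenvalues become -2, -4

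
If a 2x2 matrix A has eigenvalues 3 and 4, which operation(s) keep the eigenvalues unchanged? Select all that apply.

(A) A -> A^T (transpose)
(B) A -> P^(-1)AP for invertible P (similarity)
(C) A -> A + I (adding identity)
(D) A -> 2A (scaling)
A and B

Eigenvalues are preserved by:
1. Similarity transformations: A -> P^(-1)AP (same characteristic polynomial)
2. Transpose: A^T has the same eigenvalues as A

Eigenvalues are NOT preserved by:
- Adding identity: eigenvalues become 3+1, 4+1
- Scaling: eigenvalues become 6, 8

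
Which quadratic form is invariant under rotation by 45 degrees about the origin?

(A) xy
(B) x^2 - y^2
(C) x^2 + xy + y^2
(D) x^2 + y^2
D

Rotation by 45 degrees sends (x, y) to (sqrt(2)x/2 - sqrt(2)y/2, sqrt(2)x/2 + sqrt(2)y/2).
Substitute the transformed coordinates into each option and compare with the original:
(A) xy  ->  (sqrt(2)x/2 - sqrt(2)y/2)(sqrt(2)x/2 + sqrt(2)y/2) = x^2/2 - y^2/2   [differs from xy: not invariant]
(B) x^2 - y^2  ->  (sqrt(2)x/2 - sqrt(2)y/2)^2 - (sqrt(2)x/2 + sqrt(2)y/2)^2 = -2xy   [differs from x^2 - y^2: not invariant]
(C) x^2 + xy + y^2  ->  (sqrt(2)x/2 - sqrt(2)y/2)^2 + (sqrt(2)x/2 - sqrt(2)y/2)(sqrt(2)x/2 + sqrt(2)y/2) + (sqrt(2)x/2 + sqrt(2)y/2)^2 = 3x^2/2 + y^2/2   [differs from x^2 + xy + y^2: not invariant]
(D) x^2 + y^2  ->  (sqrt(2)x/2 - sqrt(2)y/2)^2 + (sqrt(2)x/2 + sqrt(2)y/2)^2 = x^2 + y^2   [equals x^2 + y^2: invariant]

Only option (D), x^2 + y^2, is unchanged by the transformation.
x^2 + y^2 is the squared distance from the origin, which rotations preserve.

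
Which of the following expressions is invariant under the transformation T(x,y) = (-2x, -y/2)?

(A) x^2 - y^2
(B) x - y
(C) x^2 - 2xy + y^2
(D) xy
D

An expression E(x,y) is invariant under T if E(T(x,y)) = E(x,y). Here T(x,y) = (-2x, -y/2).
Substitute the transformed coordinates into each option and compare with the original:
(A) x^2 - y^2  ->  (-2x)^2 - (-y/2)^2 = 4x^2 - y^2/4   [differs from x^2 - y^2: not invariant]
(B) x - y  ->  (-2x) - (-y/2) = -2x + y/2   [differs from x - y: not invariant]
(C) x^2 - 2xy + y^2  ->  (-2x)^2 - 2(-2x)(-y/2) + (-y/2)^2 = 4x^2 - 2xy + y^2/4   [differs from x^2 - 2xy + y^2: not invariant]
(D) xy  ->  (-2x)(-y/2) = xy   [equals xy: invariant]

Only option (D), xy, is unchanged by the transformation.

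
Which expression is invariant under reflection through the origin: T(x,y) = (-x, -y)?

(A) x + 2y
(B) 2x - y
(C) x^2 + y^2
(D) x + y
C

The map is reflection through the origin: T(x,y) = (-x, -y).
Substitute the transformed coordinates into each option and compare with the original:
(A) x + 2y  ->  (-x) + 2(-y) = -x - 2y   [differs from x + 2y: not invariant]
(B) 2x - y  ->  2(-x) - (-y) = -2x + y   [differs from 2x - y: not invariant]
(C) x^2 + y^2  ->  (-x)^2 + (-y)^2 = x^2 + y^2   [equals x^2 + y^2: invariant]
(D) x + y  ->  (-x) + (-y) = -x - y   [differs from x + y: not invariant]

Only option (C), x^2 + y^2, is unchanged by the transformation.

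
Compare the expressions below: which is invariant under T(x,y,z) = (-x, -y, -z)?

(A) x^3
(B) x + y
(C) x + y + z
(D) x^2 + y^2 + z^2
D

Apply T(x,y,z) = (-x, -y, -z) to each option, i.e. replace (x, y, z) by the transformed coordinates.
Substitute the transformed coordinates into each option and compare with the original:
(A) x^3  ->  (-x)^3 = -x^3   [differs from x^3: not invariant]
(B) x + y  ->  (-x) + (-y) = -x - y   [differs from x + y: not invariant]
(C) x + y + z  ->  (-x) + (-y) + (-z) = -x - y - z   [differs from x + y + z: not invariant]
(D) x^2 + y^2 + z^2  ->  (-x)^2 + (-y)^2 + (-z)^2 = x^2 + y^2 + z^2   [equals x^2 + y^2 + z^2: invariant]

Only option (D), x^2 + y^2 + z^2, is unchanged by the transformation.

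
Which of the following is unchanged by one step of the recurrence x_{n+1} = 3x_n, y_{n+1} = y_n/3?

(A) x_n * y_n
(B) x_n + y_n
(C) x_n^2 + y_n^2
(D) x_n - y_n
A

For the recurrence x_{n+1} = 3x_n, y_{n+1} = y_n/3:

x_{n+1} * y_{n+1} = (3x_n) * (y_n/3) = x_n * y_n
The product is conserved.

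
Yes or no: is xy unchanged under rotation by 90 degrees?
No

Applying rotation by 90 degrees: x' = x*cos(90 degrees) - y*sin(90 degrees) = -y, y' = x*sin(90 degrees) + y*cos(90 degrees) = x

Substituting into xy:
(-y)(x)
= -xy

This differs from the original expression xy, so it is NOT invariant.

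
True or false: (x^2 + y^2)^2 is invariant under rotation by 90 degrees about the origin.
True

Applying rotation by 90 degrees: x' = x*cos(90 degrees) - y*sin(90 degrees) = -y, y' = x*sin(90 degrees) + y*cos(90 degrees) = x

Substituting into (x^2 + y^2)^2:
((-y)^2 + (x)^2)^2
= x^4 + 2x^2y^2 + y^4 = (x^2 + y^2)^2

This equals the original expression (x^2 + y^2)^2, so it IS invariant.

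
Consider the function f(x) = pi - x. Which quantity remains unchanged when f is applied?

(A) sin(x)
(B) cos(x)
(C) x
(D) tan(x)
A

For f(x) = pi - x:
sin(pi - x) = sin(x), so sine is invariant under this transformation.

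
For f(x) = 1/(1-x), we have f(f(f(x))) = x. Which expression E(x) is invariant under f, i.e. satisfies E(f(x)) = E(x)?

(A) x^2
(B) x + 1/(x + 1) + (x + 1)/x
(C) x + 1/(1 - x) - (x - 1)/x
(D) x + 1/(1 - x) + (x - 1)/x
D

Replace x by f(x) = 1/(1 - x) in each option and simplify. As a quick numerical cross-check, also compare E(5) with E(f(5)) = E(-1/4).

(A) x^2  ->  (1/(1 - x))^2 = (x - 1)^(-2); check: E(5) = 25 but E(-1/4) = 1/16.   [not invariant]
(B) x + 1/(x + 1) + (x + 1)/x  ->  (1/(1 - x)) + 1/((1/(1 - x)) + 1) + ((1/(1 - x)) + 1)/(1/(1 - x)) = (-x^3 + 6x^2 - 11x + 7)/(x^2 - 3x + 2); check: E(5) = 191/30 but E(-1/4) = -23/12.   [not invariant]
(C) x + 1/(1 - x) - (x - 1)/x  ->  (1/(1 - x)) + 1/(1 - (1/(1 - x))) - ((1/(1 - x)) - 1)/(1/(1 - x)) = (x^2(1 - x) - x + (x - 1)^2)/(x(x - 1)); check: E(5) = 79/20 but E(-1/4) = -89/20.   [not invariant]
(D) x + 1/(1 - x) + (x - 1)/x  ->  (1/(1 - x)) + 1/(1 - (1/(1 - x))) + ((1/(1 - x)) - 1)/(1/(1 - x)), which simplifies back to x + 1/(1 - x) + (x - 1)/x; check: E(5) = 111/20, E(-1/4) = 111/20.   [invariant]

Only (D) is unchanged. Indeed f(f(x)) = 1/(1 - 1/(1-x)) = (1-x)/(-x) = (x-1)/x, so E(x) = x + f(x) + f(f(x)) is the sum over the whole 3-cycle; applying f just permutes the three terms cyclically (x -> f(x) -> f(f(x)) -> x), leaving the sum unchanged.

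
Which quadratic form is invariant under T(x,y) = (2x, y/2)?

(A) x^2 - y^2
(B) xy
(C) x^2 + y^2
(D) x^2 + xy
B

T multiplies x by 2 and divides y by 2.
Substitute the transformed coordinates into each option and compare with the original:
(A) x^2 - y^2  ->  (2x)^2 - (y/2)^2 = 4x^2 - y^2/4   [differs from x^2 - y^2: not invariant]
(B) xy  ->  (2x)(y/2) = xy   [equals xy: invariant]
(C) x^2 + y^2  ->  (2x)^2 + (y/2)^2 = 4x^2 + y^2/4   [differs from x^2 + y^2: not invariant]
(D) x^2 + xy  ->  (2x)^2 + (2x)(y/2) = 4x^2 + xy   [differs from x^2 + xy: not invariant]

Only option (B), xy, is unchanged by the transformation.
The factors 2 and 1/2 cancel only in the pure product xy.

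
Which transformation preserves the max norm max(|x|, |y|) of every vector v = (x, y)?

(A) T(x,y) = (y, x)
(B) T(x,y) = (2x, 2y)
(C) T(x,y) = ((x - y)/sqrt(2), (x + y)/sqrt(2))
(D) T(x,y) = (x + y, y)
A

A transformation preserves a norm if ||T(v)|| = ||v|| for every v; a single vector where the norm changes rules an option out.

(A) T(x,y) = (y, x): preserves the norm -- it only permutes the coordinates and/or flips signs, which leaves max(|x|, |y|) unchanged.
(B) T(x,y) = (2x, 2y): v = (1, 0) has norm max(|1|, |0|) = 1, but T(v) = (2, 0) has norm 2 -- not preserved.
(C) T(x,y) = ((x - y)/sqrt(2), (x + y)/sqrt(2)): v = (1, 0) has norm max(|1|, |0|) = 1, but T(v) = (sqrt(2)/2, sqrt(2)/2) has norm sqrt(2)/2 -- not preserved.
(D) T(x,y) = (x + y, y): v = (1, 1) has norm max(|1|, |1|) = 1, but T(v) = (2, 1) has norm 2 -- not preserved.

Therefore the answer is (A).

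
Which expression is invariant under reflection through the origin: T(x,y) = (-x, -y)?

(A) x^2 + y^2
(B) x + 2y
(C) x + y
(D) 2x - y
A

The map is reflection through the origin: T(x,y) = (-x, -y).
Substitute the transformed coordinates into each option and compare with the original:
(A) x^2 + y^2  ->  (-x)^2 + (-y)^2 = x^2 + y^2   [equals x^2 + y^2: invariant]
(B) x + 2y  ->  (-x) + 2(-y) = -x - 2y   [differs from x + 2y: not invariant]
(C) x + y  ->  (-x) + (-y) = -x - y   [differs from x + y: not invariant]
(D) 2x - y  ->  2(-x) - (-y) = -2x + y   [differs from 2x - y: not invariant]

Only option (A), x^2 + y^2, is unchanged by the transformation.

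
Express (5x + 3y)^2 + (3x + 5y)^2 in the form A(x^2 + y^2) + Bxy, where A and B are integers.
34(x^2 + y^2) + 60xy

Expanding: (5x + 3y)^2 = 25x^2 + 30xy + 9y^2
(3x + 5y)^2 = 9x^2 + 30xy + 25y^2
Sum = (25+9)(x^2+y^2) + 60xy = 34(x^2 + y^2) + 60xy
This is symmetric in x and y.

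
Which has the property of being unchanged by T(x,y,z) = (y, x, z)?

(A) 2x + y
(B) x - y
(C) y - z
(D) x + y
D

Apply T(x,y,z) = (y, x, z) to each option, i.e. replace (x, y, z) by the transformed coordinates.
Substitute the transformed coordinates into each option and compare with the original:
(A) 2x + y  ->  2(y) + (x) = x + 2y   [differs from 2x + y: not invariant]
(B) x - y  ->  (y) - (x) = -x + y   [differs from x - y: not invariant]
(C) y - z  ->  (x) - (z) = x - z   [differs from y - z: not invariant]
(D) x + y  ->  (y) + (x) = x + y   [equals x + y: invariant]

Only option (D), x + y, is unchanged by the transformation.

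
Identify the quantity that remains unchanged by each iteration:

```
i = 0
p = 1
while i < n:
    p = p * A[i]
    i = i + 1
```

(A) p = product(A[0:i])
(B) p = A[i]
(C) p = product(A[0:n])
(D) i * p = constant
A

A loop invariant must hold before the first iteration and be re-established by every execution of the body.

(A) p = product(A[0:i]): Initially i = 0 and p = 1 = product of the empty slice A[0:0]. If p = product(A[0:i]) holds at the top of an iteration, the body sets p to product(A[0:i]) * A[i] = product(A[0:i+1]) and then i to i+1, so the property is restored. At exit i = n, giving p = product(A[0:n]).

The other options fail:
(B) p = A[i]: after the first iteration p = A[0] but i = 1; in general p is a product of several elements, not a single one.
(C) p = product(A[0:n]): false before the loop (p = 1, not the full product) -- it only becomes true at exit.
(D) i * p = constant: initially i * p = 0, but after one iteration it is 1 * A[0], which is nonzero in general.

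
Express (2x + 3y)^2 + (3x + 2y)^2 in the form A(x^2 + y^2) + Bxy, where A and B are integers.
13(x^2 + y^2) + 24xy

Expanding: (2x + 3y)^2 = 4x^2 + 12xy + 9y^2
(3x + 2y)^2 = 9x^2 + 12xy + 4y^2
Sum = (4+9)(x^2+y^2) + 24xy = 13(x^2 + y^2) + 24xy
This is symmetric in x and y.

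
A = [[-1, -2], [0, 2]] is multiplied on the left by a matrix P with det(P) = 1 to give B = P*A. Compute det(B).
-2

By the multiplicative property of determinants, det(B) = det(P*A) = det(P) * det(A) = det(A),
so the determinant is invariant under multiplication by any determinant-1 matrix; we just need det(A).

det(A) = (-1)(2) - (-2)(0) = -2 - 0 = -2

Therefore det(B) = 1 * (-2) = -2.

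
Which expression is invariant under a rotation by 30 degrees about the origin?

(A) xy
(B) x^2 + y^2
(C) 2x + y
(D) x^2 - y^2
B

A rotation by 30 degrees sends (x, y) to (sqrt(3)x/2 - y/2, x/2 + sqrt(3)y/2).
Substitute the transformed coordinates into each option and compare with the original:
(A) xy  ->  (sqrt(3)x/2 - y/2)(x/2 + sqrt(3)y/2) = sqrt(3)x^2/4 + xy/2 - sqrt(3)y^2/4   [differs from xy: not invariant]
(B) x^2 + y^2  ->  (sqrt(3)x/2 - y/2)^2 + (x/2 + sqrt(3)y/2)^2 = x^2 + y^2   [equals x^2 + y^2: invariant]
(C) 2x + y  ->  2(sqrt(3)x/2 - y/2) + (x/2 + sqrt(3)y/2) = x/2 + sqrt(3)x - y + sqrt(3)y/2   [differs from 2x + y: not invariant]
(D) x^2 - y^2  ->  (sqrt(3)x/2 - y/2)^2 - (x/2 + sqrt(3)y/2)^2 = x^2/2 - sqrt(3)xy - y^2/2   [differs from x^2 - y^2: not invariant]

Only option (B), x^2 + y^2, is unchanged by the transformation.
Geometrically, x^2 + y^2 is the squared distance from the origin, which every rotation about the origin preserves.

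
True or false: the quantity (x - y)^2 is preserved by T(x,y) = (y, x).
True

Substitute T(x,y) = (y, x) into the expression and compare with the original.

Original: (x - y)^2
After applying T: ((y) - (x))^2 = x^2 - 2xy + y^2

This is identical to the original (x - y)^2, so the expression is invariant.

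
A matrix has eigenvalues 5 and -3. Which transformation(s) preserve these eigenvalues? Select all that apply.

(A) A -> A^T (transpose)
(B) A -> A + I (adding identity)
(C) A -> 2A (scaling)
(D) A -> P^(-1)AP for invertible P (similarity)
A and D

Eigenvalues are preserved by:
1. Similarity transformations: A -> P^(-1)AP (same characteristic polynomial)
2. Transpose: A^T has the same eigenvalues as A

Eigenvalues are NOT preserved by:
- Adding identity: eigenvalues become 5+1, -3+1
- Scaling: eigenvalues become 10, -6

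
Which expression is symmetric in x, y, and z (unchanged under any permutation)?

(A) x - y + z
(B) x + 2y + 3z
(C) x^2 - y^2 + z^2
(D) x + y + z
D

A symmetric expression is unchanged when the variables are permuted; here the transformation to test is the swap (x, y) -> (y, x).
A symmetric expression must survive every permutation; the single swap x <-> y already eliminates the distractors, and the keyed expression is also unchanged by x <-> z and y <-> z (each variable enters it in exactly the same way).
Substitute the transformed coordinates into each option and compare with the original:
(A) x - y + z  ->  (y) - (x) + z = -x + y + z   [differs from x - y + z: not invariant]
(B) x + 2y + 3z  ->  (y) + 2(x) + 3z = 2x + y + 3z   [differs from x + 2y + 3z: not invariant]
(C) x^2 - y^2 + z^2  ->  (y)^2 - (x)^2 + z^2 = -x^2 + y^2 + z^2   [differs from x^2 - y^2 + z^2: not invariant]
(D) x + y + z  ->  (y) + (x) + z = x + y + z   [equals x + y + z: invariant]

Only option (D), x + y + z, is unchanged by the transformation.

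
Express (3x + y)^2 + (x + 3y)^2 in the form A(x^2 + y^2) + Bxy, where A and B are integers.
10(x^2 + y^2) + 12xy

Expanding: (3x + y)^2 = 9x^2 + 6xy + y^2
(x + 3y)^2 = x^2 + 6xy + 9y^2
Sum = (9+1)(x^2+y^2) + 12xy = 10(x^2 + y^2) + 12xy
This is symmetric in x and y.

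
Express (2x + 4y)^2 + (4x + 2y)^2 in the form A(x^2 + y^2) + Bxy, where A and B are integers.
20(x^2 + y^2) + 32xy

Expanding: (2x + 4y)^2 = 4x^2 + 16xy + 16y^2
(4x + 2y)^2 = 16x^2 + 16xy + 4y^2
Sum = (4+16)(x^2+y^2) + 32xy = 20(x^2 + y^2) + 32xy
This is symmetric in x and y.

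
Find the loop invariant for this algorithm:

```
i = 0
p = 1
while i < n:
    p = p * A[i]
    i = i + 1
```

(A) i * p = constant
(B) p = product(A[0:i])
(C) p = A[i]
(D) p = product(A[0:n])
B

A loop invariant must hold before the first iteration and be re-established by every execution of the body.

(B) p = product(A[0:i]): Initially i = 0 and p = 1 = product of the empty slice A[0:0]. If p = product(A[0:i]) holds at the top of an iteration, the body sets p to product(A[0:i]) * A[i] = product(A[0:i+1]) and then i to i+1, so the property is restored. At exit i = n, giving p = product(A[0:n]).

The other options fail:
(A) i * p = constant: initially i * p = 0, but after one iteration it is 1 * A[0], which is nonzero in general.
(C) p = A[i]: after the first iteration p = A[0] but i = 1; in general p is a product of several elements, not a single one.
(D) p = product(A[0:n]): false before the loop (p = 1, not the full product) -- it only becomes true at exit.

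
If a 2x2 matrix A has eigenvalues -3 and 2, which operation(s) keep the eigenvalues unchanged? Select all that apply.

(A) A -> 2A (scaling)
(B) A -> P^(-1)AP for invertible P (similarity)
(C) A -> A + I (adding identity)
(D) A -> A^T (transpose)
B and D

Eigenvalues are preserved by:
1. Similarity transformations: A -> P^(-1)AP (same characteristic polynomial)
2. Transpose: A^T has the same eigenvalues as A

Eigenvalues are NOT preserved by:
- Adding identity: eigenvalues become -3+1, 2+1
- Scaling: eigenvalues become -6, 4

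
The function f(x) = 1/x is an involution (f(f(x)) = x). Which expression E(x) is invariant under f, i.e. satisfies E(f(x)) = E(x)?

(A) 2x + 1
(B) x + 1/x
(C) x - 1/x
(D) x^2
B

Replace x by f(x) = 1/x in each option and simplify. As a quick numerical cross-check, also compare E(5) with E(f(5)) = E(1/5).

(A) 2x + 1  ->  2(1/x) + 1 = (x + 2)/x; check: E(5) = 11 but E(1/5) = 7/5.   [not invariant]
(B) x + 1/x  ->  (1/x) + 1/(1/x), which simplifies back to x + 1/x; check: E(5) = 26/5, E(1/5) = 26/5.   [invariant]
(C) x - 1/x  ->  (1/x) - 1/(1/x) = -x + 1/x; check: E(5) = 24/5 but E(1/5) = -24/5.   [not invariant]
(D) x^2  ->  (1/x)^2 = x^(-2); check: E(5) = 25 but E(1/5) = 1/25.   [not invariant]

Only (B) is unchanged. E is symmetric under swapping x with f(x) = 1/x, which is exactly what an involution does.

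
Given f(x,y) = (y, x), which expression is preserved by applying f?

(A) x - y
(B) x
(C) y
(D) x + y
D

For f(x,y) = (y, x):
After applying f: x' = y, y' = x. So x' + y' = y + x = x + y.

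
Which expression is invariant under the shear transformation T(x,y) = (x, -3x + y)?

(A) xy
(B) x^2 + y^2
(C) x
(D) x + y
C

Under the shear T(x,y) = (x, -3x + y):
Substitute the transformed coordinates into each option and compare with the original:
(A) xy  ->  (x)(-3x + y) = -3x^2 + xy   [differs from xy: not invariant]
(B) x^2 + y^2  ->  (x)^2 + (-3x + y)^2 = 10x^2 - 6xy + y^2   [differs from x^2 + y^2: not invariant]
(C) x  ->  (x) = x   [equals x: invariant]
(D) x + y  ->  (x) + (-3x + y) = -2x + y   [differs from x + y: not invariant]

Only option (C), x, is unchanged by the transformation.
A vertical shear moves points parallel to the y-axis, so the x-coordinate (and any function of x alone) is unchanged.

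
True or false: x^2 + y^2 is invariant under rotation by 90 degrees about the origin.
True

Applying rotation by 90 degrees: x' = x*cos(90 degrees) - y*sin(90 degrees) = -y, y' = x*sin(90 degrees) + y*cos(90 degrees) = x

Substituting into x^2 + y^2:
(-y)^2 + (x)^2
= x^2 + y^2

This equals the original expression x^2 + y^2, so it IS invariant.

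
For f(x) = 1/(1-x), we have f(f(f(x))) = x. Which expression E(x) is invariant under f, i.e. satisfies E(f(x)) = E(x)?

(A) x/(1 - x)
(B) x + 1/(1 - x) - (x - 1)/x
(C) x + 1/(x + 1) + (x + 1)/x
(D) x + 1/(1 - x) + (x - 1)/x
D

Replace x by f(x) = 1/(1 - x) in each option and simplify. As a quick numerical cross-check, also compare E(3) with E(f(3)) = E(-1/2).

(A) x/(1 - x)  ->  (1/(1 - x))/(1 - (1/(1 - x))) = -1/x; check: E(3) = -3/2 but E(-1/2) = -1/3.   [not invariant]
(B) x + 1/(1 - x) - (x - 1)/x  ->  (1/(1 - x)) + 1/(1 - (1/(1 - x))) - ((1/(1 - x)) - 1)/(1/(1 - x)) = (x^2(1 - x) - x + (x - 1)^2)/(x(x - 1)); check: E(3) = 11/6 but E(-1/2) = -17/6.   [not invariant]
(C) x + 1/(x + 1) + (x + 1)/x  ->  (1/(1 - x)) + 1/((1/(1 - x)) + 1) + ((1/(1 - x)) + 1)/(1/(1 - x)) = (-x^3 + 6x^2 - 11x + 7)/(x^2 - 3x + 2); check: E(3) = 55/12 but E(-1/2) = 1/2.   [not invariant]
(D) x + 1/(1 - x) + (x - 1)/x  ->  (1/(1 - x)) + 1/(1 - (1/(1 - x))) + ((1/(1 - x)) - 1)/(1/(1 - x)), which simplifies back to x + 1/(1 - x) + (x - 1)/x; check: E(3) = 19/6, E(-1/2) = 19/6.   [invariant]

Only (D) is unchanged. Indeed f(f(x)) = 1/(1 - 1/(1-x)) = (1-x)/(-x) = (x-1)/x, so E(x) = x + f(x) + f(f(x)) is the sum over the whole 3-cycle; applying f just permutes the three terms cyclically (x -> f(x) -> f(f(x)) -> x), leaving the sum unchanged.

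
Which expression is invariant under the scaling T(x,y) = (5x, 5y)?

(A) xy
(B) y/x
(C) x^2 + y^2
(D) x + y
B

Under the uniform scaling T(x,y) = (5x, 5y):
Substitute the transformed coordinates into each option and compare with the original:
(A) xy  ->  (5x)(5y) = 25xy   [differs from xy: not invariant]
(B) y/x  ->  (5y)/(5x) = y/x   [equals y/x: invariant]
(C) x^2 + y^2  ->  (5x)^2 + (5y)^2 = 25x^2 + 25y^2   [differs from x^2 + y^2: not invariant]
(D) x + y  ->  (5x) + (5y) = 5x + 5y   [differs from x + y: not invariant]

Only option (B), y/x, is unchanged by the transformation.
The common factor 5 cancels in a ratio of coordinates, while sums, products and sums of squares pick up factors of 5 or 25.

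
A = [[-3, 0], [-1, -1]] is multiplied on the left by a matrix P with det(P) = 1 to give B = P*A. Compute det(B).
3

By the multiplicative property of determinants, det(B) = det(P*A) = det(P) * det(A) = det(A),
so the determinant is invariant under multiplication by any determinant-1 matrix; we just need det(A).

det(A) = (-3)(-1) - (0)(-1) = 3 - 0 = 3

Therefore det(B) = 1 * 3 = 3.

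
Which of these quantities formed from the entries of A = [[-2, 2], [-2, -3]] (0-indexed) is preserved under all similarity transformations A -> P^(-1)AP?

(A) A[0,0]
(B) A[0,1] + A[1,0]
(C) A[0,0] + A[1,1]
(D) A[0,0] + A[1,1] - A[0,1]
C

A[0,0] + A[1,1] is the trace of A. By the cyclic property of the trace, tr(P^(-1)AP) = tr(APP^(-1)) = tr(A), so it is the same for every matrix similar to A.

The other combinations are not similarity invariants. For example, take P = [[1, 2], [0, 1]] (det P = 1), so P^(-1) = [[1, -2], [0, 1]] and
B = P^(-1)AP = [[2, 12], [-2, -7]].
Evaluating each option on A and on B:
(A) A[0,0]: -2 for A, 2 for B -> changes
(B) A[0,1] + A[1,0]: 0 for A, 10 for B -> changes
(C) A[0,0] + A[1,1]: -5 for A, -5 for B -> unchanged
(D) A[0,0] + A[1,1] - A[0,1]: -7 for A, -17 for B -> changes

Only (C) A[0,0] + A[1,1] = -5 survives (and it does so for every P, not just this one), so it is the invariant.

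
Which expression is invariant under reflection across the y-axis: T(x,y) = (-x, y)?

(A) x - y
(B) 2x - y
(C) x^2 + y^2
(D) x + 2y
C

The map is reflection across the y-axis: T(x,y) = (-x, y).
Substitute the transformed coordinates into each option and compare with the original:
(A) x - y  ->  (-x) - (y) = -x - y   [differs from x - y: not invariant]
(B) 2x - y  ->  2(-x) - (y) = -2x - y   [differs from 2x - y: not invariant]
(C) x^2 + y^2  ->  (-x)^2 + (y)^2 = x^2 + y^2   [equals x^2 + y^2: invariant]
(D) x + 2y  ->  (-x) + 2(y) = -x + 2y   [differs from x + 2y: not invariant]

Only option (C), x^2 + y^2, is unchanged by the transformation.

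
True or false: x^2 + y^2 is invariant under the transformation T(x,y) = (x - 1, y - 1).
False

Substitute T(x,y) = (x - 1, y - 1) into the expression and compare with the original.

Original: x^2 + y^2
After applying T: (x - 1)^2 + (y - 1)^2 = x^2 - 2x + y^2 - 2y + 2

This differs from the original x^2 + y^2 (difference: -2x - 2y + 2), so the expression is NOT invariant.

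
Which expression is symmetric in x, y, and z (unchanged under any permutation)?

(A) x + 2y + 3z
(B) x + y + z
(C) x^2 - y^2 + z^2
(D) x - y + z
B

A symmetric expression is unchanged when the variables are permuted; here the transformation to test is the swap (x, y) -> (y, x).
A symmetric expression must survive every permutation; the single swap x <-> y already eliminates the distractors, and the keyed expression is also unchanged by x <-> z and y <-> z (each variable enters it in exactly the same way).
Substitute the transformed coordinates into each option and compare with the original:
(A) x + 2y + 3z  ->  (y) + 2(x) + 3z = 2x + y + 3z   [differs from x + 2y + 3z: not invariant]
(B) x + y + z  ->  (y) + (x) + z = x + y + z   [equals x + y + z: invariant]
(C) x^2 - y^2 + z^2  ->  (y)^2 - (x)^2 + z^2 = -x^2 + y^2 + z^2   [differs from x^2 - y^2 + z^2: not invariant]
(D) x - y + z  ->  (y) - (x) + z = -x + y + z   [differs from x - y + z: not invariant]

Only option (B), x + y + z, is unchanged by the transformation.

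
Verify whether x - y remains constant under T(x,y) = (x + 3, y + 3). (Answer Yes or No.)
Yes

Substitute T(x,y) = (x + 3, y + 3) into the expression and compare with the original.

Original: x - y
After applying T: (x + 3) - (y + 3) = x - y

This is identical to the original x - y, so the expression is invariant.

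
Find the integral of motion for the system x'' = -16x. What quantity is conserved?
E = (x')^2 + 16x^2

Multiply the equation by x':
x' * x'' = -16x * x'
The left side is d/dt[(x')^2/2] and the right side is d/dt[-16x^2/2], so
d/dt[(x')^2/2 + 16x^2/2] = 0, i.e. (x')^2/2 + 16x^2/2 = constant.
Multiplying by 2, the integral of motion is E = (x')^2 + 16x^2.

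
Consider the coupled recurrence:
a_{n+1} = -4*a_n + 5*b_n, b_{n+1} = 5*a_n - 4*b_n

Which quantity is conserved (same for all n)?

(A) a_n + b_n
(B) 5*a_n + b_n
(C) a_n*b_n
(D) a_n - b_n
A

Replace a_n by a_{n+1} = -4*a_n + 5*b_n and b_n by b_{n+1} = 5*a_n - 4*b_n in each option and simplify:
(A) a_n + b_n  ->  (-4*a_n + 5*b_n) + (5*a_n - 4*b_n) = a_n + b_n   [conserved]
(B) 5*a_n + b_n  ->  5*(-4*a_n + 5*b_n) + (5*a_n - 4*b_n) = -15*a_n + 21*b_n   [not conserved]
(C) a_n*b_n  ->  (-4*a_n + 5*b_n)*(5*a_n - 4*b_n) = -20*a_n^2 + 41*a_n*b_n - 20*b_n^2   [not conserved]
(D) a_n - b_n  ->  (-4*a_n + 5*b_n) - (5*a_n - 4*b_n) = -9*a_n + 9*b_n   [not conserved]

Only (A) a_n + b_n returns to itself after one step, so it is the conserved quantity.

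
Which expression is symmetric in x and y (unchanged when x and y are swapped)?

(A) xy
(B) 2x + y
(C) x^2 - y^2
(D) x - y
A

A symmetric expression is unchanged when the variables are permuted; here the transformation to test is the swap (x, y) -> (y, x).
Substitute the transformed coordinates into each option and compare with the original:
(A) xy  ->  (y)(x) = xy   [equals xy: invariant]
(B) 2x + y  ->  2(y) + (x) = x + 2y   [differs from 2x + y: not invariant]
(C) x^2 - y^2  ->  (y)^2 - (x)^2 = -x^2 + y^2   [differs from x^2 - y^2: not invariant]
(D) x - y  ->  (y) - (x) = -x + y   [differs from x - y: not invariant]

Only option (A), xy, is unchanged by the transformation.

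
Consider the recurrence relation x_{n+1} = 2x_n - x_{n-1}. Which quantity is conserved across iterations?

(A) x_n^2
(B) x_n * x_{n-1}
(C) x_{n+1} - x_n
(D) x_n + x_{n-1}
C

For the recurrence x_{n+1} = 2x_n - x_{n-1}:

If x_{n+1} = 2x_n - x_{n-1}, then:
x_{n+1} - x_n = x_n - x_{n-1}
The first difference is constant throughout the sequence.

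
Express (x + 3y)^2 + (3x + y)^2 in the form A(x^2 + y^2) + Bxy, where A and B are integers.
10(x^2 + y^2) + 12xy

Expanding: (x + 3y)^2 = x^2 + 6xy + 9y^2
(3x + y)^2 = 9x^2 + 6xy + y^2
Sum = (1+9)(x^2+y^2) + 12xy = 10(x^2 + y^2) + 12xy
This is symmetric in x and y.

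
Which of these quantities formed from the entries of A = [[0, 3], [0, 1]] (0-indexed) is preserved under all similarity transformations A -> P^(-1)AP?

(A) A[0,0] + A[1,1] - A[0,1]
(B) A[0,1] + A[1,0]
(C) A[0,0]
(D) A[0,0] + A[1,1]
D

A[0,0] + A[1,1] is the trace of A. By the cyclic property of the trace, tr(P^(-1)AP) = tr(APP^(-1)) = tr(A), so it is the same for every matrix similar to A.

The other combinations are not similarity invariants. For example, take P = [[2, 1], [1, 1]] (det P = 1), so P^(-1) = [[1, -1], [-1, 2]] and
B = P^(-1)AP = [[2, 2], [-1, -1]].
Evaluating each option on A and on B:
(A) A[0,0] + A[1,1] - A[0,1]: -2 for A, -1 for B -> changes
(B) A[0,1] + A[1,0]: 3 for A, 1 for B -> changes
(C) A[0,0]: 0 for A, 2 for B -> changes
(D) A[0,0] + A[1,1]: 1 for A, 1 for B -> unchanged

Only (D) A[0,0] + A[1,1] = 1 survives (and it does so for every P, not just this one), so it is the invariant.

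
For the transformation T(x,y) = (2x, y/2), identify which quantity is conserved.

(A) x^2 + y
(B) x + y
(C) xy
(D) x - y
C

An expression E(x,y) is invariant under T if E(T(x,y)) = E(x,y). Here T(x,y) = (2x, y/2).
Substitute the transformed coordinates into each option and compare with the original:
(A) x^2 + y  ->  (2x)^2 + (y/2) = 4x^2 + y/2   [differs from x^2 + y: not invariant]
(B) x + y  ->  (2x) + (y/2) = 2x + y/2   [differs from x + y: not invariant]
(C) xy  ->  (2x)(y/2) = xy   [equals xy: invariant]
(D) x - y  ->  (2x) - (y/2) = 2x - y/2   [differs from x - y: not invariant]

Only option (C), xy, is unchanged by the transformation.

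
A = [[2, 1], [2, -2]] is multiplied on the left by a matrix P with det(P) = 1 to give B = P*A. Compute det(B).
-6

By the multiplicative property of determinants, det(B) = det(P*A) = det(P) * det(A) = det(A),
so the determinant is invariant under multiplication by any determinant-1 matrix; we just need det(A).

det(A) = (2)(-2) - (1)(2) = -4 - 2 = -6

Therefore det(B) = 1 * (-6) = -6.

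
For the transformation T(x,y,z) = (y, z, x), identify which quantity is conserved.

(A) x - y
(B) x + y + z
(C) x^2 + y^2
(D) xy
B

Apply T(x,y,z) = (y, z, x) to each option, i.e. replace (x, y, z) by the transformed coordinates.
Substitute the transformed coordinates into each option and compare with the original:
(A) x - y  ->  (y) - (z) = y - z   [differs from x - y: not invariant]
(B) x + y + z  ->  (y) + (z) + (x) = x + y + z   [equals x + y + z: invariant]
(C) x^2 + y^2  ->  (y)^2 + (z)^2 = y^2 + z^2   [differs from x^2 + y^2: not invariant]
(D) xy  ->  (y)(z) = yz   [differs from xy: not invariant]

Only option (B), x + y + z, is unchanged by the transformation.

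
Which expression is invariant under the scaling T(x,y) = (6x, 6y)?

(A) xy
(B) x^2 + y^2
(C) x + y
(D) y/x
D

Under the uniform scaling T(x,y) = (6x, 6y):
Substitute the transformed coordinates into each option and compare with the original:
(A) xy  ->  (6x)(6y) = 36xy   [differs from xy: not invariant]
(B) x^2 + y^2  ->  (6x)^2 + (6y)^2 = 36x^2 + 36y^2   [differs from x^2 + y^2: not invariant]
(C) x + y  ->  (6x) + (6y) = 6x + 6y   [differs from x + y: not invariant]
(D) y/x  ->  (6y)/(6x) = y/x   [equals y/x: invariant]

Only option (D), y/x, is unchanged by the transformation.
The common factor 6 cancels in a ratio of coordinates, while sums, products and sums of squares pick up factors of 6 or 36.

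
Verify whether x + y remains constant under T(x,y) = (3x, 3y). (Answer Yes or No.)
No

Substitute T(x,y) = (3x, 3y) into the expression and compare with the original.

Original: x + y
After applying T: (3x) + (3y) = 3x + 3y

This differs from the original x + y (difference: 2x + 2y), so the expression is NOT invariant.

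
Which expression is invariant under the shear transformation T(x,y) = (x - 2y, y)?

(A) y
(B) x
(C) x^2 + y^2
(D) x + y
A

Under the shear T(x,y) = (x - 2y, y):
Substitute the transformed coordinates into each option and compare with the original:
(A) y  ->  (y) = y   [equals y: invariant]
(B) x  ->  (x - 2y) = x - 2y   [differs from x: not invariant]
(C) x^2 + y^2  ->  (x - 2y)^2 + (y)^2 = x^2 - 4xy + 5y^2   [differs from x^2 + y^2: not invariant]
(D) x + y  ->  (x - 2y) + (y) = x - y   [differs from x + y: not invariant]

Only option (A), y, is unchanged by the transformation.
A horizontal shear moves points parallel to the x-axis, so the y-coordinate (and any function of y alone) is unchanged.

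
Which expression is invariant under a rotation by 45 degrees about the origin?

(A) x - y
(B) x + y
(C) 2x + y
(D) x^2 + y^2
D

A rotation by 45 degrees sends (x, y) to (sqrt(2)x/2 - sqrt(2)y/2, sqrt(2)x/2 + sqrt(2)y/2).
Substitute the transformed coordinates into each option and compare with the original:
(A) x - y  ->  (sqrt(2)x/2 - sqrt(2)y/2) - (sqrt(2)x/2 + sqrt(2)y/2) = -sqrt(2)y   [differs from x - y: not invariant]
(B) x + y  ->  (sqrt(2)x/2 - sqrt(2)y/2) + (sqrt(2)x/2 + sqrt(2)y/2) = sqrt(2)x   [differs from x + y: not invariant]
(C) 2x + y  ->  2(sqrt(2)x/2 - sqrt(2)y/2) + (sqrt(2)x/2 + sqrt(2)y/2) = 3sqrt(2)x/2 - sqrt(2)y/2   [differs from 2x + y: not invariant]
(D) x^2 + y^2  ->  (sqrt(2)x/2 - sqrt(2)y/2)^2 + (sqrt(2)x/2 + sqrt(2)y/2)^2 = x^2 + y^2   [equals x^2 + y^2: invariant]

Only option (D), x^2 + y^2, is unchanged by the transformation.
Geometrically, x^2 + y^2 is the squared distance from the origin, which every rotation about the origin preserves.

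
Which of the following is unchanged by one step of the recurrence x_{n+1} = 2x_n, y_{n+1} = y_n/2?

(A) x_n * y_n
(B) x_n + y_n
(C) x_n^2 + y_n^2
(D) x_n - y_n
A

For the recurrence x_{n+1} = 2x_n, y_{n+1} = y_n/2:

x_{n+1} * y_{n+1} = (2x_n) * (y_n/2) = x_n * y_n
The product is conserved.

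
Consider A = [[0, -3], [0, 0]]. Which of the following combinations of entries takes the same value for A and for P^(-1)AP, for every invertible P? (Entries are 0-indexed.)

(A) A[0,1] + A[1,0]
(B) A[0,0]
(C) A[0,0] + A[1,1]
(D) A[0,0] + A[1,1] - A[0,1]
C

A[0,0] + A[1,1] is the trace of A. By the cyclic property of the trace, tr(P^(-1)AP) = tr(APP^(-1)) = tr(A), so it is the same for every matrix similar to A.

The other combinations are not similarity invariants. For example, take P = [[1, 1], [1, 2]] (det P = 1), so P^(-1) = [[2, -1], [-1, 1]] and
B = P^(-1)AP = [[-6, -12], [3, 6]].
Evaluating each option on A and on B:
(A) A[0,1] + A[1,0]: -3 for A, -9 for B -> changes
(B) A[0,0]: 0 for A, -6 for B -> changes
(C) A[0,0] + A[1,1]: 0 for A, 0 for B -> unchanged
(D) A[0,0] + A[1,1] - A[0,1]: 3 for A, 12 for B -> changes

Only (C) A[0,0] + A[1,1] = 0 survives (and it does so for every P, not just this one), so it is the invariant.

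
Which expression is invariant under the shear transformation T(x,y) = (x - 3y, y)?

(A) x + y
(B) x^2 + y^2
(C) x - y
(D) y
D

Under the shear T(x,y) = (x - 3y, y):
Substitute the transformed coordinates into each option and compare with the original:
(A) x + y  ->  (x - 3y) + (y) = x - 2y   [differs from x + y: not invariant]
(B) x^2 + y^2  ->  (x - 3y)^2 + (y)^2 = x^2 - 6xy + 10y^2   [differs from x^2 + y^2: not invariant]
(C) x - y  ->  (x - 3y) - (y) = x - 4y   [differs from x - y: not invariant]
(D) y  ->  (y) = y   [equals y: invariant]

Only option (D), y, is unchanged by the transformation.
A horizontal shear moves points parallel to the x-axis, so the y-coordinate (and any function of y alone) is unchanged.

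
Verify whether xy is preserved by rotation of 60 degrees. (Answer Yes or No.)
No

Applying rotation by 60 degrees: x' = x*cos(60 degrees) - y*sin(60 degrees) = x/2 - sqrt(3)y/2, y' = x*sin(60 degrees) + y*cos(60 degrees) = sqrt(3)x/2 + y/2

Substituting into xy:
(x/2 - sqrt(3)y/2)(sqrt(3)x/2 + y/2)
= sqrt(3)x^2/4 - xy/2 - sqrt(3)y^2/4

This differs from the original expression xy, so it is NOT invariant.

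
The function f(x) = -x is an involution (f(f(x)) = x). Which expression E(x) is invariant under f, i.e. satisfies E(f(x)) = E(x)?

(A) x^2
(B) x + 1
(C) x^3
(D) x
A

Replace x by f(x) = -x in each option and simplify. As a quick numerical cross-check, also compare E(5) with E(f(5)) = E(-5).

(A) x^2  ->  (-x)^2, which simplifies back to x^2; check: E(5) = 25, E(-5) = 25.   [invariant]
(B) x + 1  ->  (-x) + 1 = 1 - x; check: E(5) = 6 but E(-5) = -4.   [not invariant]
(C) x^3  ->  (-x)^3 = -x^3; check: E(5) = 125 but E(-5) = -125.   [not invariant]
(D) x  ->  (-x) = -x; check: E(5) = 5 but E(-5) = -5.   [not invariant]

Only (A) is unchanged. E is symmetric under swapping x with f(x) = -x, which is exactly what an involution does.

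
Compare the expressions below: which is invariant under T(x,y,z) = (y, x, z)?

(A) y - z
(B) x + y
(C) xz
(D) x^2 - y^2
B

Apply T(x,y,z) = (y, x, z) to each option, i.e. replace (x, y, z) by the transformed coordinates.
Substitute the transformed coordinates into each option and compare with the original:
(A) y - z  ->  (x) - (z) = x - z   [differs from y - z: not invariant]
(B) x + y  ->  (y) + (x) = x + y   [equals x + y: invariant]
(C) xz  ->  (y)(z) = yz   [differs from xz: not invariant]
(D) x^2 - y^2  ->  (y)^2 - (x)^2 = -x^2 + y^2   [differs from x^2 - y^2: not invariant]

Only option (B), x + y, is unchanged by the transformation.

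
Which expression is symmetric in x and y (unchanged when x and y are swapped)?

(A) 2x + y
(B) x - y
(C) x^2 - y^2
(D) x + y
D

A symmetric expression is unchanged when the variables are permuted; here the transformation to test is the swap (x, y) -> (y, x).
Substitute the transformed coordinates into each option and compare with the original:
(A) 2x + y  ->  2(y) + (x) = x + 2y   [differs from 2x + y: not invariant]
(B) x - y  ->  (y) - (x) = -x + y   [differs from x - y: not invariant]
(C) x^2 - y^2  ->  (y)^2 - (x)^2 = -x^2 + y^2   [differs from x^2 - y^2: not invariant]
(D) x + y  ->  (y) + (x) = x + y   [equals x + y: invariant]

Only option (D), x + y, is unchanged by the transformation.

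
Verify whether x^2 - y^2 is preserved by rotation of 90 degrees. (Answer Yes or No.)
No

Applying rotation by 90 degrees: x' = x*cos(90 degrees) - y*sin(90 degrees) = -y, y' = x*sin(90 degrees) + y*cos(90 degrees) = x

Substituting into x^2 - y^2:
(-y)^2 - (x)^2
= -x^2 + y^2

This differs from the original expression x^2 - y^2, so it is NOT invariant.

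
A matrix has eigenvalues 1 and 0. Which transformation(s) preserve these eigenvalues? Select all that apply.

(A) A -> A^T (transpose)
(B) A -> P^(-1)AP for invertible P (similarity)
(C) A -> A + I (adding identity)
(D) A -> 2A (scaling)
A and B

Eigenvalues are preserved by:
1. Similarity transformations: A -> P^(-1)AP (same characteristic polynomial)
2. Transpose: A^T has the same eigenvalues as A

Eigenvalues are NOT preserved by:
- Adding identity: eigenvalues become 1+1, 0+1
- Scaling: eigenvalues become 2, 0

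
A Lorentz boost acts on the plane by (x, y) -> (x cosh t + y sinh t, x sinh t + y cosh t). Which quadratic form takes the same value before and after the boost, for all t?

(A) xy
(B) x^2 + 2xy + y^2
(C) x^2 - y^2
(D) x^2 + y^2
C

Write x' = x cosh t + y sinh t, y' = x sinh t + y cosh t and substitute into each option:
(A) xy: (x cosh t + y sinh t)(x sinh t + y cosh t) = xy(cosh^2 t + sinh^2 t) + (x^2 + y^2) sinh t cosh t = xy cosh 2t + (x^2 + y^2)(sinh 2t)/2   [not invariant for t != 0]
(B) x^2 + 2xy + y^2: (x' + y')^2 with x' + y' = (x + y)(cosh t + sinh t) = (x + y)e^t, so it becomes (x + y)^2 e^(2t)   [not invariant for t != 0]
(C) x^2 - y^2: (x cosh t + y sinh t)^2 - (x sinh t + y cosh t)^2 = x^2(cosh^2 t - sinh^2 t) + 2xy(cosh t sinh t - sinh t cosh t) + y^2(sinh^2 t - cosh^2 t) = x^2 - y^2   [invariant, using cosh^2 t - sinh^2 t = 1]
(D) x^2 + y^2: (x cosh t + y sinh t)^2 + (x sinh t + y cosh t)^2 = (x^2 + y^2)(cosh^2 t + sinh^2 t) + 4xy sinh t cosh t = (x^2 + y^2) cosh 2t + 2xy sinh 2t   [not invariant for t != 0]

Only (C) x^2 - y^2 is unchanged; it is the Minkowski form preserved by Lorentz boosts, just as x^2 + y^2 is preserved by ordinary rotations.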